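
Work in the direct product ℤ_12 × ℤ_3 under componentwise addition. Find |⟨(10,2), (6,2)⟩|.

|⟨(10,2)⟩| = 6 and |⟨(6,2)⟩| = 6, so |H| is a multiple of lcm(6, 6) = 6 and divides |G| = 36.
Closing under the operation: H = {(0,0), (0,1), (0,2), (2,0), (2,1), (2,2), (4,0), (4,1), (4,2), (6,0), (6,1), (6,2), (8,0), (8,1), (8,2), (10,0), (10,1), (10,2)}, so |H| = 18.

18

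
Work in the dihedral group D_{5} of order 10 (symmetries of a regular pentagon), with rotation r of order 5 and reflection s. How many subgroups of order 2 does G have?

|G| = 10 and 2 | 10, so subgroups of order 2 are possible by Lagrange.
The subgroups of order 2 are: {e, r^2s}; {e, r^3s}; {e, r^4s}; {e, rs}; … (5 in all).
So G has 5 subgroups of order 2.

5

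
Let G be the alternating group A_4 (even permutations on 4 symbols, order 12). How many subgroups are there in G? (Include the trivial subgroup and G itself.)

|G| = 12, so by Lagrange every subgroup order divides 12. Divisors: 1, 2, 3, 4, 6, 12.
Subgroups by order — order 1: 1; order 2: 3; order 3: 4; order 4: 1; order 6: 0; order 12: 1.
Total: 1 + 3 + 4 + 1 + 0 + 1 = 10.

10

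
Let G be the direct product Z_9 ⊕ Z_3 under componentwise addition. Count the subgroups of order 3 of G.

4

|G| = 27 and 3 | 27, so subgroups of order 3 are possible by Lagrange.
The subgroups of order 3 are: {(0,0), (0,1), (0,2)}; {(0,0), (3,0), (6,0)}; {(0,0), (3,1), (6,2)}; {(0,0), (3,2), (6,1)}.
So G has 4 subgroups of order 3.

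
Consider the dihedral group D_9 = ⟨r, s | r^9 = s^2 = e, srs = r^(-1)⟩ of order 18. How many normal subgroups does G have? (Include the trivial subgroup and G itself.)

4

G has 16 subgroups. Checking conjugation-invariance by order — order 1: 1/1 normal; order 2: 0/9 normal; order 3: 1/1 normal; order 6: 0/3 normal; order 9: 1/1 normal; order 18: 1/1 normal.
Total normal subgroups: 4.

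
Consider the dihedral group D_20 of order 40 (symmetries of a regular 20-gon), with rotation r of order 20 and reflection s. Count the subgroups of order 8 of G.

5

|G| = 40 and 8 | 40, so subgroups of order 8 are possible by Lagrange.
The subgroups of order 8 are: {e, r^5, r^10, r^15, s, r^5s, r^10s, r^15s}; {e, r^5, r^10, r^15, rs, r^6s, r^11s, r^16s}; {e, r^5, r^10, r^15, r^2s, r^7s, r^12s, r^17s}; {e, r^5, r^10, r^15, r^3s, r^8s, r^13s, r^18s}; … (5 in all).
So G has 5 subgroups of order 8.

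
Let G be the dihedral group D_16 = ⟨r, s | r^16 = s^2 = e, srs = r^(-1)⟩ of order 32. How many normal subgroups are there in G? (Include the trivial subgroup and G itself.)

G has 36 subgroups. Checking conjugation-invariance by order — order 1: 1/1 normal; order 2: 1/17 normal; order 4: 1/9 normal; order 8: 1/5 normal; order 16: 3/3 normal; order 32: 1/1 normal.
Total normal subgroups: 8.

8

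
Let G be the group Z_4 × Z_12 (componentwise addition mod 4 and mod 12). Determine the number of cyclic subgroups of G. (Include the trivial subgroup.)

20

A cyclic subgroup of order d is generated by each of its φ(d) elements of order d, so the cyclic subgroups of order d number (#elements of order d)/φ(d).
Cyclic subgroups by order — order 1: 1; order 2: 3; order 3: 1; order 4: 6; order 6: 3; order 12: 6.
Total: 20.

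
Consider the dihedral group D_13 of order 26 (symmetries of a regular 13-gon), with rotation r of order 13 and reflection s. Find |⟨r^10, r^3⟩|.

|⟨r^10⟩| = 13 and |⟨r^3⟩| = 13, so |H| is a multiple of lcm(13, 13) = 13 and divides |G| = 26.
Closing under the operation: H = {e, r, r^2, r^3, r^4, r^5, r^6, r^7, r^8, r^9, r^10, r^11, r^12}, so |H| = 13.

13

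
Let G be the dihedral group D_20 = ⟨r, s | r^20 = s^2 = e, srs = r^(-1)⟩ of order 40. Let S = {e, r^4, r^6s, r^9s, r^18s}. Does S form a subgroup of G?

No

r^4 ∈ S but its inverse r^16 ∉ S, so S is not a subgroup.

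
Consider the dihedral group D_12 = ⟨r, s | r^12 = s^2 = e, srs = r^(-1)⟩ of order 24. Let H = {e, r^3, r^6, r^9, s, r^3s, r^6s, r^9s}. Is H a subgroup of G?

Yes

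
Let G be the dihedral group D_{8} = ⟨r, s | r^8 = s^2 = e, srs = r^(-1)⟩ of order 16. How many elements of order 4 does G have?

The elements of order 4 are: r^2, r^6.
That's 2.

2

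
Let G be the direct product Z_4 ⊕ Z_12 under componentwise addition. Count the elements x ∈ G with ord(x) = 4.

12

An element (a,b) has order lcm(ord(a), ord(b)); count pairs with lcm equal to 4.
Enumerating gives 12 such elements.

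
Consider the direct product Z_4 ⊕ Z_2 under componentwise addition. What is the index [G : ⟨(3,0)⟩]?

2

|⟨(3,0)⟩| = 4 and |G| = 8.
By Lagrange, [G : H] = |G|/|H| = 8/4 = 2.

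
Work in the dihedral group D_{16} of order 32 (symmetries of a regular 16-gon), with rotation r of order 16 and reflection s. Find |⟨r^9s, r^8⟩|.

4

|⟨r^9s⟩| = 2 and |⟨r^8⟩| = 2, so |H| is a multiple of lcm(2, 2) = 2 and divides |G| = 32.
Closing under the operation: H = {e, r^8, rs, r^9s}, so |H| = 4.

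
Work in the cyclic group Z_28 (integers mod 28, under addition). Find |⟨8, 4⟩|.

|⟨8⟩| = 7 and |⟨4⟩| = 7, so |H| is a multiple of lcm(7, 7) = 7 and divides |G| = 28.
Closing under the operation: H = {0, 4, 8, 12, 16, 20, 24}, so |H| = 7.

7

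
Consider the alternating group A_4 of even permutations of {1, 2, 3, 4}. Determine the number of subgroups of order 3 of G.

|G| = 12 and 3 | 12, so subgroups of order 3 are possible by Lagrange.
The subgroups of order 3 are: {e, (1 2 3), (1 3 2)}; {e, (1 2 4), (1 4 2)}; {e, (1 3 4), (1 4 3)}; {e, (2 3 4), (2 4 3)}.
So G has 4 subgroups of order 3.

4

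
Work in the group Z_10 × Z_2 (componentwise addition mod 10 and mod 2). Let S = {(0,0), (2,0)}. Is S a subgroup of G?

(2,0) ∈ S but its inverse (8,0) ∉ S, so S is not a subgroup.

No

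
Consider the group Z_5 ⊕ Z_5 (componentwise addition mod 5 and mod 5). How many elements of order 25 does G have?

0

An element (a,b) has order lcm(ord(a), ord(b)); count pairs with lcm equal to 25.
Enumerating gives 0 such elements.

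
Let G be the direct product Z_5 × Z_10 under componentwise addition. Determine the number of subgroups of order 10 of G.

6

|G| = 50 and 10 | 50, so subgroups of order 10 are possible by Lagrange.
The subgroups of order 10 are: {(0,0), (0,1), (0,2), (0,3), (0,4), (0,5), (0,6), (0,7), (0,8), (0,9)}; {(0,0), (0,5), (1,0), (1,5), (2,0), (2,5), (3,0), (3,5), (4,0), (4,5)}; {(0,0), (0,5), (1,1), (1,6), (2,2), (2,7), (3,3), (3,8), (4,4), (4,9)}; {(0,0), (0,5), (1,2), (1,7), (2,4), (2,9), (3,1), (3,6), (4,3), (4,8)}; … (6 in all).
So G has 6 subgroups of order 10.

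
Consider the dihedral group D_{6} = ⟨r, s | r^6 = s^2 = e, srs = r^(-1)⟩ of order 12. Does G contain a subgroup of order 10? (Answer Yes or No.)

10 does not divide |G| = 12, so by Lagrange no subgroup of order 10 exists.

No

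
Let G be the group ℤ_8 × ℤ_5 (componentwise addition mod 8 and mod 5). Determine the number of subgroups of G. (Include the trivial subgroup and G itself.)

|G| = 40, so by Lagrange every subgroup order divides 40. Divisors: 1, 2, 4, 5, 8, 10, 20, 40.
Subgroups by order — order 1: 1; order 2: 1; order 4: 1; order 5: 1; order 8: 1; order 10: 1; order 20: 1; order 40: 1.
Total: 1 + 1 + 1 + 1 + 1 + 1 + 1 + 1 = 8.

8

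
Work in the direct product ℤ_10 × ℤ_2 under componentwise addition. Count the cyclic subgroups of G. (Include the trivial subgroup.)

8

Group the elements of G by the cyclic subgroup they generate; each cyclic subgroup of order d accounts for φ(d) elements.
Cyclic subgroups by order — order 1: 1; order 2: 3; order 5: 1; order 10: 3.
Total: 8.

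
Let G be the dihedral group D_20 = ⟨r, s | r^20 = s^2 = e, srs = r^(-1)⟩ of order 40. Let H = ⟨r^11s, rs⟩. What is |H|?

|⟨r^11s⟩| = 2 and |⟨rs⟩| = 2, so |H| is a multiple of lcm(2, 2) = 2 and divides |G| = 40.
Closing under the operation: H = {e, r^10, rs, r^11s}, so |H| = 4.

4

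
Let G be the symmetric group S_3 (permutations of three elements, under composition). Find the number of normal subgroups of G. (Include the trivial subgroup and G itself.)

3

G has 6 subgroups. Checking conjugation-invariance by order — order 1: 1/1 normal; order 2: 0/3 normal; order 3: 1/1 normal; order 6: 1/1 normal.
Total normal subgroups: 3.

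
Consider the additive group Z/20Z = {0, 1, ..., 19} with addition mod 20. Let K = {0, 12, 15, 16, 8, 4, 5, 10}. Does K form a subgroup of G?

|K| = 8 does not divide |G| = 20, so by Lagrange K is not a subgroup.

No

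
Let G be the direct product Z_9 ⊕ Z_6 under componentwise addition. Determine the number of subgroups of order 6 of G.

|G| = 54 and 6 | 54, so subgroups of order 6 are possible by Lagrange.
The subgroups of order 6 are: {(0,0), (0,1), (0,2), (0,3), (0,4), (0,5)}; {(0,0), (0,3), (3,0), (3,3), (6,0), (6,3)}; {(0,0), (0,3), (3,1), (3,4), (6,2), (6,5)}; {(0,0), (0,3), (3,2), (3,5), (6,1), (6,4)}.
So G has 4 subgroups of order 6.

4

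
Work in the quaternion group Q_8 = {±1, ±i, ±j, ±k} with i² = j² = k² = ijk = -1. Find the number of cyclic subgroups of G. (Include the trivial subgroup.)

5

Group the elements of G by the cyclic subgroup they generate; each cyclic subgroup of order d accounts for φ(d) elements.
Cyclic subgroups by order — order 1: 1; order 2: 1; order 4: 3.
Total: 5.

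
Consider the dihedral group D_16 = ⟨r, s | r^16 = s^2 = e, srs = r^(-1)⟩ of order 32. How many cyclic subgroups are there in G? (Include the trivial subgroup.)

Group the elements of G by the cyclic subgroup they generate; each cyclic subgroup of order d accounts for φ(d) elements.
Cyclic subgroups by order — order 1: 1; order 2: 17; order 4: 1; order 8: 1; order 16: 1.
Total: 21.

21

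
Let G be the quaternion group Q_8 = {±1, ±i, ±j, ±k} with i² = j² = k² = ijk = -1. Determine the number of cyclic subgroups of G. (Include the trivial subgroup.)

5

A cyclic subgroup of order d is generated by each of its φ(d) elements of order d, so the cyclic subgroups of order d number (#elements of order d)/φ(d).
Cyclic subgroups by order — order 1: 1; order 2: 1; order 4: 3.
Total: 5.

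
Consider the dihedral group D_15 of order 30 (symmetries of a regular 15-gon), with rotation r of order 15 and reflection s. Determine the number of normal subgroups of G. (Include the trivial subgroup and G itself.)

G has 28 subgroups. Checking conjugation-invariance by order — order 1: 1/1 normal; order 2: 0/15 normal; order 3: 1/1 normal; order 5: 1/1 normal; order 6: 0/5 normal; order 10: 0/3 normal; order 15: 1/1 normal; order 30: 1/1 normal.
Total normal subgroups: 5.

5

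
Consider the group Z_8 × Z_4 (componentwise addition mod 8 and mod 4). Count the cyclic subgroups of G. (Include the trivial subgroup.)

14

Each element a generates a cyclic subgroup ⟨a⟩; distinct elements may generate the same one (a cyclic group of order d has φ(d) generators).
Cyclic subgroups by order — order 1: 1; order 2: 3; order 4: 6; order 8: 4.
Total: 14.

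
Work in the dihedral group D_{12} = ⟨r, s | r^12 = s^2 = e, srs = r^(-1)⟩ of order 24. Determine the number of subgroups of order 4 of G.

|G| = 24 and 4 | 24, so subgroups of order 4 are possible by Lagrange.
The subgroups of order 4 are: {e, r^6, r^4s, r^10s}; {e, r^6, r^5s, r^11s}; {e, r^6, r^2s, r^8s}; {e, r^3, r^6, r^9}; … (7 in all).
So G has 7 subgroups of order 4.

7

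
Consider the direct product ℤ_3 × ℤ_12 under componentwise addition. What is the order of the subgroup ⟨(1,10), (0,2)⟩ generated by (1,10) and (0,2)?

|⟨(1,10)⟩| = 6 and |⟨(0,2)⟩| = 6, so |H| is a multiple of lcm(6, 6) = 6 and divides |G| = 36.
Closing under the operation: H = {(0,0), (0,2), (0,4), (0,6), (0,8), (0,10), (1,0), (1,2), (1,4), (1,6), (1,8), (1,10), (2,0), (2,2), (2,4), (2,6), (2,8), (2,10)}, so |H| = 18.

18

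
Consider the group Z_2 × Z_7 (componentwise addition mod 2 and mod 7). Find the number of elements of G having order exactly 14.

An element (a,b) has order lcm(ord(a), ord(b)); count pairs with lcm equal to 14.
Enumerating gives 6 such elements.

6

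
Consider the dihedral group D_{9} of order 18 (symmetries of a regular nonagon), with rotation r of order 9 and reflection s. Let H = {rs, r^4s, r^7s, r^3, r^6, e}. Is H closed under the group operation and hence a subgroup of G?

|H| = 6 divides |G| = 18, consistent with Lagrange.
H contains the identity, every element's inverse is in H, and H is closed under ·: it is a subgroup.

Yes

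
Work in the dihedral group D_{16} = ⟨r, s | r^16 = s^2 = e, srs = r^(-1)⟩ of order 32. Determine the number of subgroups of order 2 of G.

|G| = 32 and 2 | 32, so subgroups of order 2 are possible by Lagrange.
The subgroups of order 2 are: {e, r^10s}; {e, r^11s}; {e, r^12s}; {e, r^13s}; … (17 in all).
So G has 17 subgroups of order 2.

17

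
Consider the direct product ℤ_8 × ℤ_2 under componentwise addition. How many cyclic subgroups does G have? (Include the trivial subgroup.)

8

Each element a generates a cyclic subgroup ⟨a⟩; distinct elements may generate the same one (a cyclic group of order d has φ(d) generators).
Cyclic subgroups by order — order 1: 1; order 2: 3; order 4: 2; order 8: 2.
Total: 8.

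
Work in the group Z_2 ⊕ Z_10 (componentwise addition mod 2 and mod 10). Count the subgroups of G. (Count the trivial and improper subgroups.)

|G| = 20, so by Lagrange every subgroup order divides 20. Divisors: 1, 2, 4, 5, 10, 20.
Subgroups by order — order 1: 1; order 2: 3; order 4: 1; order 5: 1; order 10: 3; order 20: 1.
Total: 1 + 3 + 1 + 1 + 3 + 1 = 10.

10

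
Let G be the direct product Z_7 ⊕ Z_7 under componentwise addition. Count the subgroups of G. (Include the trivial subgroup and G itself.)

10

|G| = 49, so by Lagrange every subgroup order divides 49. Divisors: 1, 7, 49.
Subgroups by order — order 1: 1; order 7: 8; order 49: 1.
Total: 1 + 8 + 1 = 10.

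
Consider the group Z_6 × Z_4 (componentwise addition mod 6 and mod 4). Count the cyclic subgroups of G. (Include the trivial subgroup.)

A cyclic subgroup of order d is generated by each of its φ(d) elements of order d, so the cyclic subgroups of order d number (#elements of order d)/φ(d).
Cyclic subgroups by order — order 1: 1; order 2: 3; order 3: 1; order 4: 2; order 6: 3; order 12: 2.
Total: 12.

12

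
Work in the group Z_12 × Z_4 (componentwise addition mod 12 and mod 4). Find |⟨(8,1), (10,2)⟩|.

|⟨(8,1)⟩| = 12 and |⟨(10,2)⟩| = 6, so |H| is a multiple of lcm(12, 6) = 12 and divides |G| = 48.
Closing under the operation: H = {(0,0), (0,1), (0,2), (0,3), (2,0), (2,1), (2,2), (2,3), (4,0), (4,1), (4,2), (4,3), (6,0), (6,1), (6,2), (6,3), (8,0), (8,1), (8,2), (8,3), (10,0), (10,1), (10,2), (10,3)}, so |H| = 24.

24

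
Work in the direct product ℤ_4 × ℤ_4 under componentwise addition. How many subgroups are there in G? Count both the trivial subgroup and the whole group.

|G| = 16, so by Lagrange every subgroup order divides 16. Divisors: 1, 2, 4, 8, 16.
Subgroups by order — order 1: 1; order 2: 3; order 4: 7; order 8: 3; order 16: 1.
Total: 1 + 3 + 7 + 3 + 1 = 15.

15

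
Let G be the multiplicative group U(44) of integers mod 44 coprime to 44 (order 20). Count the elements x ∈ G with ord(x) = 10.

12

Enumerating element orders in G gives 12 elements of order 10.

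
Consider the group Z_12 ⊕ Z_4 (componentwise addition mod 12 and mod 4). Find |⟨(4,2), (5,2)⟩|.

24

|⟨(4,2)⟩| = 6 and |⟨(5,2)⟩| = 12, so |H| is a multiple of lcm(6, 12) = 12 and divides |G| = 48.
Closing under the operation: H = {(0,0), (0,2), (1,0), (1,2), (2,0), (2,2), (3,0), (3,2), (4,0), (4,2), (5,0), (5,2), (6,0), (6,2), (7,0), (7,2), (8,0), (8,2), (9,0), (9,2), (10,0), (10,2), (11,0), (11,2)}, so |H| = 24.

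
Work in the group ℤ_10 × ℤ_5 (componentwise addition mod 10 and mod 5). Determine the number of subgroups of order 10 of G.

|G| = 50 and 10 | 50, so subgroups of order 10 are possible by Lagrange.
The subgroups of order 10 are: {(0,0), (0,1), (0,2), (0,3), (0,4), (5,0), (5,1), (5,2), (5,3), (5,4)}; {(0,0), (1,0), (2,0), (3,0), (4,0), (5,0), (6,0), (7,0), (8,0), (9,0)}; {(0,0), (1,1), (2,2), (3,3), (4,4), (5,0), (6,1), (7,2), (8,3), (9,4)}; {(0,0), (1,2), (2,4), (3,1), (4,3), (5,0), (6,2), (7,4), (8,1), (9,3)}; … (6 in all).
So G has 6 subgroups of order 10.

6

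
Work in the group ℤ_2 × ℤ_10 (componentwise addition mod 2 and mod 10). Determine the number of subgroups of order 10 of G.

|G| = 20 and 10 | 20, so subgroups of order 10 are possible by Lagrange.
The subgroups of order 10 are: {(0,0), (0,1), (0,2), (0,3), (0,4), (0,5), (0,6), (0,7), (0,8), (0,9)}; {(0,0), (0,2), (0,4), (0,6), (0,8), (1,0), (1,2), (1,4), (1,6), (1,8)}; {(0,0), (0,2), (0,4), (0,6), (0,8), (1,1), (1,3), (1,5), (1,7), (1,9)}.
So G has 3 subgroups of order 10.

3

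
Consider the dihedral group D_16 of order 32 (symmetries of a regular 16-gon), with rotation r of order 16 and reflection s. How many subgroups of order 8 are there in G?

|G| = 32 and 8 | 32, so subgroups of order 8 are possible by Lagrange.
The subgroups of order 8 are: {e, r^2, r^4, r^6, r^8, r^10, r^12, r^14}; {e, r^4, r^8, r^12, r^2s, r^6s, r^10s, r^14s}; {e, r^4, r^8, r^12, r^3s, r^7s, r^11s, r^15s}; {e, r^4, r^8, r^12, s, r^4s, r^8s, r^12s}; … (5 in all).
So G has 5 subgroups of order 8.

5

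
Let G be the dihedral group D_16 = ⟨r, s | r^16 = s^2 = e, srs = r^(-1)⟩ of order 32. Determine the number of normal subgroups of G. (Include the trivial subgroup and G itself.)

G has 36 subgroups. Checking conjugation-invariance by order — order 1: 1/1 normal; order 2: 1/17 normal; order 4: 1/9 normal; order 8: 1/5 normal; order 16: 3/3 normal; order 32: 1/1 normal.
Total normal subgroups: 8.

8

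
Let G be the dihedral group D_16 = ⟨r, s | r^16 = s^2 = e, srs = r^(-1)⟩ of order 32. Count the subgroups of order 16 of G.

|G| = 32 and 16 | 32, so subgroups of order 16 are possible by Lagrange.
The subgroups of order 16 are: {e, r, r^2, r^3, r^4, r^5, r^6, r^7, r^8, r^9, r^10, r^11, r^12, r^13, r^14, r^15}; {e, r^2, r^4, r^6, r^8, r^10, r^12, r^14, s, r^2s, r^4s, r^6s, r^8s, r^10s, r^12s, r^14s}; {e, r^2, r^4, r^6, r^8, r^10, r^12, r^14, rs, r^3s, r^5s, r^7s, r^9s, r^11s, r^13s, r^15s}.
So G has 3 subgroups of order 16.

3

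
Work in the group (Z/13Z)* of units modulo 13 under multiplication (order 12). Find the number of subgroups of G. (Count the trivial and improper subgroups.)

6

|G| = 12, so by Lagrange every subgroup order divides 12. Divisors: 1, 2, 3, 4, 6, 12.
Subgroups by order — order 1: 1; order 2: 1; order 3: 1; order 4: 1; order 6: 1; order 12: 1.
Total: 1 + 1 + 1 + 1 + 1 + 1 = 6.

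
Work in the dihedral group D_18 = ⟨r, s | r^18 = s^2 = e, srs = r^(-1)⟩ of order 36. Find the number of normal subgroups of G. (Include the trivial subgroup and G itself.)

9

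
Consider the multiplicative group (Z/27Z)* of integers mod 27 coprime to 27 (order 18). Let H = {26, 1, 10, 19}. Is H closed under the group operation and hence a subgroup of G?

No

|H| = 4 does not divide |G| = 18, so by Lagrange H is not a subgroup.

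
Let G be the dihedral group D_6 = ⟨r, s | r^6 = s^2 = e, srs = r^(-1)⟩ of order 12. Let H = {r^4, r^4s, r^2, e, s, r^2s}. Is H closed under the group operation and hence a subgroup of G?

Yes

|H| = 6 divides |G| = 12, consistent with Lagrange.
H contains the identity, every element's inverse is in H, and H is closed under ·: it is a subgroup.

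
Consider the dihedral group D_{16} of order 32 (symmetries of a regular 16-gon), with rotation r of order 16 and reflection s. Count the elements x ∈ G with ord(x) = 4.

2

The elements of order 4 are: r^4, r^12.
That's 2.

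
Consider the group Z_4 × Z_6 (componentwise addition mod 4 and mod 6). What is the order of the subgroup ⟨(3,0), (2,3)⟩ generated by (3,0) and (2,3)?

|⟨(3,0)⟩| = 4 and |⟨(2,3)⟩| = 2, so |H| is a multiple of lcm(4, 2) = 4 and divides |G| = 24.
Closing under the operation: H = {(0,0), (0,3), (1,0), (1,3), (2,0), (2,3), (3,0), (3,3)}, so |H| = 8.

8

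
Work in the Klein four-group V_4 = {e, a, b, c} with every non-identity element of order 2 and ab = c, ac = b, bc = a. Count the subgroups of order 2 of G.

3

|G| = 4 and 2 | 4, so subgroups of order 2 are possible by Lagrange.
The subgroups of order 2 are: {e, a}; {e, b}; {e, c}.
So G has 3 subgroups of order 2.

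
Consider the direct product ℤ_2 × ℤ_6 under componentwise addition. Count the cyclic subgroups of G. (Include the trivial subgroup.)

8

A cyclic subgroup of order d is generated by each of its φ(d) elements of order d, so the cyclic subgroups of order d number (#elements of order d)/φ(d).
Cyclic subgroups by order — order 1: 1; order 2: 3; order 3: 1; order 6: 3.
Total: 8.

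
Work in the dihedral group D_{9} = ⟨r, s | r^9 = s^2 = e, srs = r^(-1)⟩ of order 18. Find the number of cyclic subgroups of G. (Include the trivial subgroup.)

A cyclic subgroup of order d is generated by each of its φ(d) elements of order d, so the cyclic subgroups of order d number (#elements of order d)/φ(d).
Cyclic subgroups by order — order 1: 1; order 2: 9; order 3: 1; order 9: 1.
Total: 12.

12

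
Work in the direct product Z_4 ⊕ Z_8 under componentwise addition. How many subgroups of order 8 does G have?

|G| = 32 and 8 | 32, so subgroups of order 8 are possible by Lagrange.
The subgroups of order 8 are: {(0,0), (0,1), (0,2), (0,3), (0,4), (0,5), (0,6), (0,7)}; {(0,0), (0,2), (0,4), (0,6), (2,0), (2,2), (2,4), (2,6)}; {(0,0), (0,2), (0,4), (0,6), (2,1), (2,3), (2,5), (2,7)}; {(0,0), (0,4), (1,0), (1,4), (2,0), (2,4), (3,0), (3,4)}; … (7 in all).
So G has 7 subgroups of order 8.

7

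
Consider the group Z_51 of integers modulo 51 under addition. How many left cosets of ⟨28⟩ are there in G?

|⟨28⟩| = 51 and |G| = 51.
By Lagrange, [G : H] = |G|/|H| = 51/51 = 1.

1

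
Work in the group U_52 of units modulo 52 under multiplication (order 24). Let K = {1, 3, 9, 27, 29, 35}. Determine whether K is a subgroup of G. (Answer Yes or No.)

|K| = 6 divides |G| = 24, consistent with Lagrange.
K contains the identity, every element's inverse is in K, and K is closed under ·: it is a subgroup.
In fact K = ⟨3⟩.

Yes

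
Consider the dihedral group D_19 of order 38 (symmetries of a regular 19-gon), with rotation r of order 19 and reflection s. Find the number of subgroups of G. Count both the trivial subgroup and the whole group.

22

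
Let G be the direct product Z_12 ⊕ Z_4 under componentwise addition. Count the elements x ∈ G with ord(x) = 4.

12

An element (a,b) has order lcm(ord(a), ord(b)); count pairs with lcm equal to 4.
Enumerating gives 12 such elements.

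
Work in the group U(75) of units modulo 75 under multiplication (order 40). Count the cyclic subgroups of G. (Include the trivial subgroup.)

Group the elements of G by the cyclic subgroup they generate; each cyclic subgroup of order d accounts for φ(d) elements.
Cyclic subgroups by order — order 1: 1; order 2: 3; order 4: 2; order 5: 1; order 10: 3; order 20: 2.
Total: 12.

12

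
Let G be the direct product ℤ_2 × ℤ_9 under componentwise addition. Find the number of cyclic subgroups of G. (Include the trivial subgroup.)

6

A cyclic subgroup of order d is generated by each of its φ(d) elements of order d, so the cyclic subgroups of order d number (#elements of order d)/φ(d).
Cyclic subgroups by order — order 1: 1; order 2: 1; order 3: 1; order 6: 1; order 9: 1; order 18: 1.
Total: 6.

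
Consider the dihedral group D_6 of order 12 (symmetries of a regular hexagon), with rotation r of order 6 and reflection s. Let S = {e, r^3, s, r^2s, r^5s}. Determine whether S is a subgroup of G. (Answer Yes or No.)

|S| = 5 does not divide |G| = 12, so by Lagrange S is not a subgroup.

No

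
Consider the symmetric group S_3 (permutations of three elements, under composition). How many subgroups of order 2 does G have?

3

|G| = 6 and 2 | 6, so subgroups of order 2 are possible by Lagrange.
The subgroups of order 2 are: {e, (1 2)}; {e, (1 3)}; {e, (2 3)}.
So G has 3 subgroups of order 2.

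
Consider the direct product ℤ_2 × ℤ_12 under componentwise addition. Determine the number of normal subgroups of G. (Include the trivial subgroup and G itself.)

16

G is abelian, so every subgroup is normal.
G has 16 subgroups in total, hence 16 normal subgroups.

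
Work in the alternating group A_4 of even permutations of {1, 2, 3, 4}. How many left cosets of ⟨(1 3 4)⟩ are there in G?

4

|⟨(1 3 4)⟩| = 3 and |G| = 12.
By Lagrange, [G : H] = |G|/|H| = 12/3 = 4.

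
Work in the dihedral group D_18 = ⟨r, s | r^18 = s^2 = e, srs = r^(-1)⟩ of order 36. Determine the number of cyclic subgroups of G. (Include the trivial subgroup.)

24

A cyclic subgroup of order d is generated by each of its φ(d) elements of order d, so the cyclic subgroups of order d number (#elements of order d)/φ(d).
Cyclic subgroups by order — order 1: 1; order 2: 19; order 3: 1; order 6: 1; order 9: 1; order 18: 1.
Total: 24.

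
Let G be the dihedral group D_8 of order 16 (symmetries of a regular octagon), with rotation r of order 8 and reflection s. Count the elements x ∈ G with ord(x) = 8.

4

The elements of order 8 are: r, r^3, r^5, r^7.
That's 4.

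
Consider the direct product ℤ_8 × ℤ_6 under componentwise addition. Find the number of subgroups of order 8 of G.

3

|G| = 48 and 8 | 48, so subgroups of order 8 are possible by Lagrange.
The subgroups of order 8 are: {(0,0), (0,3), (2,0), (2,3), (4,0), (4,3), (6,0), (6,3)}; {(0,0), (1,0), (2,0), (3,0), (4,0), (5,0), (6,0), (7,0)}; {(0,0), (1,3), (2,0), (3,3), (4,0), (5,3), (6,0), (7,3)}.
So G has 3 subgroups of order 8.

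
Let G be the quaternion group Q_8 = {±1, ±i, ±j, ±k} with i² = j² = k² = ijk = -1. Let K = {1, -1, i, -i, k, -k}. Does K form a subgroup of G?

|K| = 6 does not divide |G| = 8, so by Lagrange K is not a subgroup.

No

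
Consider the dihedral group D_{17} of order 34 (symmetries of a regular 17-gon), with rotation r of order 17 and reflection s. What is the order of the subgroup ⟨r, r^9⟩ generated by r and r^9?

17

|⟨r⟩| = 17 and |⟨r^9⟩| = 17, so |H| is a multiple of lcm(17, 17) = 17 and divides |G| = 34.
Closing under the operation: H = {e, r, r^2, r^3, r^4, r^5, r^6, r^7, r^8, r^9, r^10, r^11, r^12, r^13, r^14, r^15, r^16}, so |H| = 17.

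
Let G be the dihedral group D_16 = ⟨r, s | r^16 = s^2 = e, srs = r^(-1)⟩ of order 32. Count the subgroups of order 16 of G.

3

|G| = 32 and 16 | 32, so subgroups of order 16 are possible by Lagrange.
The subgroups of order 16 are: {e, r, r^2, r^3, r^4, r^5, r^6, r^7, r^8, r^9, r^10, r^11, r^12, r^13, r^14, r^15}; {e, r^2, r^4, r^6, r^8, r^10, r^12, r^14, s, r^2s, r^4s, r^6s, r^8s, r^10s, r^12s, r^14s}; {e, r^2, r^4, r^6, r^8, r^10, r^12, r^14, rs, r^3s, r^5s, r^7s, r^9s, r^11s, r^13s, r^15s}.
So G has 3 subgroups of order 16.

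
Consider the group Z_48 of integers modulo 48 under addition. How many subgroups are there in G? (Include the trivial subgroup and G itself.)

10

A cyclic group of order 48 has exactly one subgroup for each divisor of 48.
Divisors of 48: 1, 2, 3, 4, 6, 8, 12, 16, 24, 48.
So Z_48 has 10 subgroups.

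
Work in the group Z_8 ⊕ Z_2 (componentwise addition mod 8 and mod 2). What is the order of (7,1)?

The order of (7,1) in Z_8 × Z_2 is lcm(ord(7) in Z_8, ord(1) in Z_2).
ord(7) = 8 and ord(1) = 2, so |⟨(7,1)⟩| = lcm(8, 2) = 8.

8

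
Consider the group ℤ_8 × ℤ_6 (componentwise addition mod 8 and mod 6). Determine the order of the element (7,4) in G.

The order of (7,4) in Z_8 × Z_6 is lcm(ord(7) in Z_8, ord(4) in Z_6).
ord(7) = 8 and ord(4) = 3, so |⟨(7,4)⟩| = lcm(8, 3) = 24.

24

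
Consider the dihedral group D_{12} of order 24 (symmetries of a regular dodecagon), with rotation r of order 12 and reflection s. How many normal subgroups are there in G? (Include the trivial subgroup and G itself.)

G has 34 subgroups. Checking conjugation-invariance by order — order 1: 1/1 normal; order 2: 1/13 normal; order 3: 1/1 normal; order 4: 1/7 normal; order 6: 1/5 normal; order 8: 0/3 normal; order 12: 3/3 normal; order 24: 1/1 normal.
Total normal subgroups: 9.

9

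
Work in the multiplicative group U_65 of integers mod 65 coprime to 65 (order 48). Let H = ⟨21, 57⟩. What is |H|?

|⟨21⟩| = 4 and |⟨57⟩| = 4, so |H| is a multiple of lcm(4, 4) = 4 and divides |G| = 48.
Closing under the operation: H = {1, 8, 12, 14, 18, 21, 27, 31, 34, 38, 44, 47, 51, 53, 57, 64}, so |H| = 16.

16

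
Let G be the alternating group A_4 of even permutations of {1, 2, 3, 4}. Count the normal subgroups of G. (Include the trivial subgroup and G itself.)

G has 10 subgroups. Checking conjugation-invariance by order — order 1: 1/1 normal; order 2: 0/3 normal; order 3: 0/4 normal; order 4: 1/1 normal; order 12: 1/1 normal.
Total normal subgroups: 3.

3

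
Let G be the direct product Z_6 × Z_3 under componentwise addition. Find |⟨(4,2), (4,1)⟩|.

9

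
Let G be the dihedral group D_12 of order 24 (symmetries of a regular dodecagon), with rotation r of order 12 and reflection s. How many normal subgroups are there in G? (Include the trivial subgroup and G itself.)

G has 34 subgroups. Checking conjugation-invariance by order — order 1: 1/1 normal; order 2: 1/13 normal; order 3: 1/1 normal; order 4: 1/7 normal; order 6: 1/5 normal; order 8: 0/3 normal; order 12: 3/3 normal; order 24: 1/1 normal.
Total normal subgroups: 9.

9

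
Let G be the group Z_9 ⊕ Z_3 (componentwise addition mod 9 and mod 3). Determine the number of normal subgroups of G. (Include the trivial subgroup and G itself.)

10

G is abelian, so every subgroup is normal.
G has 10 subgroups in total, hence 10 normal subgroups.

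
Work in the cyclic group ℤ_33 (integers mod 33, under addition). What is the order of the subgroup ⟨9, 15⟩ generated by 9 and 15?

|⟨9⟩| = 11 and |⟨15⟩| = 11, so |H| is a multiple of lcm(11, 11) = 11 and divides |G| = 33.
Closing under the operation: H = {0, 3, 6, 9, 12, 15, 18, 21, 24, 27, 30}, so |H| = 11.

11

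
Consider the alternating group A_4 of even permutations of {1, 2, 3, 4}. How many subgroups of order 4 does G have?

|G| = 12 and 4 | 12, so subgroups of order 4 are possible by Lagrange.
The subgroups of order 4 are: {e, (1 2)(3 4), (1 3)(2 4), (1 4)(2 3)}.
So G has 1 subgroup of order 4.

1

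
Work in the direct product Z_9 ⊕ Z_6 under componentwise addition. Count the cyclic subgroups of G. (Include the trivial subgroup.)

Each element a generates a cyclic subgroup ⟨a⟩; distinct elements may generate the same one (a cyclic group of order d has φ(d) generators).
Cyclic subgroups by order — order 1: 1; order 2: 1; order 3: 4; order 6: 4; order 9: 3; order 18: 3.
Total: 16.

16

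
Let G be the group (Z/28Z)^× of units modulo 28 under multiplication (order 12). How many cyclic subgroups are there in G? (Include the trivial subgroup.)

Each element a generates a cyclic subgroup ⟨a⟩; distinct elements may generate the same one (a cyclic group of order d has φ(d) generators).
Cyclic subgroups by order — order 1: 1; order 2: 3; order 3: 1; order 6: 3.
Total: 8.

8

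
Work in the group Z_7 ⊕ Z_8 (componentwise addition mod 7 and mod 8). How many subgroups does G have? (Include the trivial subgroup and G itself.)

8

|G| = 56, so by Lagrange every subgroup order divides 56. Divisors: 1, 2, 4, 7, 8, 14, 28, 56.
Subgroups by order — order 1: 1; order 2: 1; order 4: 1; order 7: 1; order 8: 1; order 14: 1; order 28: 1; order 56: 1.
Total: 1 + 1 + 1 + 1 + 1 + 1 + 1 + 1 = 8.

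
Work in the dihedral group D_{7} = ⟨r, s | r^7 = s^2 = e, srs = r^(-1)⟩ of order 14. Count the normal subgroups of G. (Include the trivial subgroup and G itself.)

3

G has 10 subgroups. Checking conjugation-invariance by order — order 1: 1/1 normal; order 2: 0/7 normal; order 7: 1/1 normal; order 14: 1/1 normal.
Total normal subgroups: 3.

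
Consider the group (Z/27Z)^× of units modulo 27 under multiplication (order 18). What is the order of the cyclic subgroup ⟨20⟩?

Compute successive powers of 20 mod 27: 20, 22, 8, 25, 14, 10, 11, 4, …; 20^18 ≡ 1 (mod 27).
So |⟨20⟩| = 18.

18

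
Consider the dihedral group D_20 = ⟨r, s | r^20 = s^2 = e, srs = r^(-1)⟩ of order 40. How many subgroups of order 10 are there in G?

5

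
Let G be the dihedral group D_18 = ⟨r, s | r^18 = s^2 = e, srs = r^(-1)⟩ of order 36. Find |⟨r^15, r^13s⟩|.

12

|⟨r^15⟩| = 6 and |⟨r^13s⟩| = 2, so |H| is a multiple of lcm(6, 2) = 6 and divides |G| = 36.
Closing under the operation: H = {e, r^3, r^6, r^9, r^12, r^15, rs, r^4s, r^7s, r^10s, r^13s, r^16s}, so |H| = 12.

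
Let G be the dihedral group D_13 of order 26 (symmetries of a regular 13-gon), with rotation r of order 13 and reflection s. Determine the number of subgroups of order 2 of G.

13

|G| = 26 and 2 | 26, so subgroups of order 2 are possible by Lagrange.
The subgroups of order 2 are: {e, r^10s}; {e, r^11s}; {e, r^12s}; {e, r^2s}; … (13 in all).
So G has 13 subgroups of order 2.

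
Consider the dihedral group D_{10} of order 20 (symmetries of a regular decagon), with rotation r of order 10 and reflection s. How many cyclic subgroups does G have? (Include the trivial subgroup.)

14

Each element a generates a cyclic subgroup ⟨a⟩; distinct elements may generate the same one (a cyclic group of order d has φ(d) generators).
Cyclic subgroups by order — order 1: 1; order 2: 11; order 5: 1; order 10: 1.
Total: 14.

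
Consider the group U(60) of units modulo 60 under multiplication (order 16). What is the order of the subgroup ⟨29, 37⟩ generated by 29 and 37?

|⟨29⟩| = 2 and |⟨37⟩| = 4, so |H| is a multiple of lcm(2, 4) = 4 and divides |G| = 16.
Closing under the operation: H = {1, 13, 17, 29, 37, 41, 49, 53}, so |H| = 8.

8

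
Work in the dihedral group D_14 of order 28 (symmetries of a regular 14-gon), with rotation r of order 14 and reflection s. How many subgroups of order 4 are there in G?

|G| = 28 and 4 | 28, so subgroups of order 4 are possible by Lagrange.
The subgroups of order 4 are: {e, r^7, r^3s, r^10s}; {e, r^7, r^4s, r^11s}; {e, r^7, r^5s, r^12s}; {e, r^7, r^6s, r^13s}; … (7 in all).
So G has 7 subgroups of order 4.

7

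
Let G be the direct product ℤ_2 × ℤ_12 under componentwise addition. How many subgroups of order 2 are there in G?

3

|G| = 24 and 2 | 24, so subgroups of order 2 are possible by Lagrange.
The subgroups of order 2 are: {(0,0), (0,6)}; {(0,0), (1,0)}; {(0,0), (1,6)}.
So G has 3 subgroups of order 2.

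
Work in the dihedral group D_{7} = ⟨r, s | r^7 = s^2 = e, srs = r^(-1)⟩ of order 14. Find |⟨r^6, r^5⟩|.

7

|⟨r^6⟩| = 7 and |⟨r^5⟩| = 7, so |H| is a multiple of lcm(7, 7) = 7 and divides |G| = 14.
Closing under the operation: H = {e, r, r^2, r^3, r^4, r^5, r^6}, so |H| = 7.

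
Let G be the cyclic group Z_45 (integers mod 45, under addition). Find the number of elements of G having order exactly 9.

6

In a cyclic group of order 45, the number of elements of order d (for d | 45) is φ(d).
φ(9) = 6.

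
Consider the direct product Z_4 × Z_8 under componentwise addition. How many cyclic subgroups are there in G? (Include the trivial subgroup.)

14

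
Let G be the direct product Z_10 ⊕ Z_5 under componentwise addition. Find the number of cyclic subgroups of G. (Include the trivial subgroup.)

14

A cyclic subgroup of order d is generated by each of its φ(d) elements of order d, so the cyclic subgroups of order d number (#elements of order d)/φ(d).
Cyclic subgroups by order — order 1: 1; order 2: 1; order 5: 6; order 10: 6.
Total: 14.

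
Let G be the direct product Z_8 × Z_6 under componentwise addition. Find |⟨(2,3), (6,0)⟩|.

8

|⟨(2,3)⟩| = 4 and |⟨(6,0)⟩| = 4, so |H| is a multiple of lcm(4, 4) = 4 and divides |G| = 48.
Closing under the operation: H = {(0,0), (0,3), (2,0), (2,3), (4,0), (4,3), (6,0), (6,3)}, so |H| = 8.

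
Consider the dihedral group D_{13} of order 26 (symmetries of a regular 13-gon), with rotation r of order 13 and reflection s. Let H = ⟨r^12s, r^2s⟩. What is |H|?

|⟨r^12s⟩| = 2 and |⟨r^2s⟩| = 2, so |H| is a multiple of lcm(2, 2) = 2 and divides |G| = 26.
Closing {r^12s, r^2s} under the group operation gives all of G, so |H| = 26.

26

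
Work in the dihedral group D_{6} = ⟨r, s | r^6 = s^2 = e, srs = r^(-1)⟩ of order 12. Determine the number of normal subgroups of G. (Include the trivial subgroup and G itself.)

G has 16 subgroups. Checking conjugation-invariance by order — order 1: 1/1 normal; order 2: 1/7 normal; order 3: 1/1 normal; order 4: 0/3 normal; order 6: 3/3 normal; order 12: 1/1 normal.
Total normal subgroups: 7.

7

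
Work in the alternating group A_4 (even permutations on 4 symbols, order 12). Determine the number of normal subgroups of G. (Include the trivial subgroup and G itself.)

G has 10 subgroups. Checking conjugation-invariance by order — order 1: 1/1 normal; order 2: 0/3 normal; order 3: 0/4 normal; order 4: 1/1 normal; order 12: 1/1 normal.
Total normal subgroups: 3.

3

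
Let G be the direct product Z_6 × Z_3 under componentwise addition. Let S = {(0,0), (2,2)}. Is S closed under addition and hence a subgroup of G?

(2,2) ∈ S but its inverse (4,1) ∉ S, so S is not a subgroup.

No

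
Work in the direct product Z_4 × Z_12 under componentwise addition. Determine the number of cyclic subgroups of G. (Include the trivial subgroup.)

20

Each element a generates a cyclic subgroup ⟨a⟩; distinct elements may generate the same one (a cyclic group of order d has φ(d) generators).
Cyclic subgroups by order — order 1: 1; order 2: 3; order 3: 1; order 4: 6; order 6: 3; order 12: 6.
Total: 20.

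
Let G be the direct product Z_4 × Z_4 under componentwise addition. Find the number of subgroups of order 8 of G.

3

|G| = 16 and 8 | 16, so subgroups of order 8 are possible by Lagrange.
The subgroups of order 8 are: {(0,0), (0,1), (0,2), (0,3), (2,0), (2,1), (2,2), (2,3)}; {(0,0), (0,2), (1,0), (1,2), (2,0), (2,2), (3,0), (3,2)}; {(0,0), (0,2), (1,1), (1,3), (2,0), (2,2), (3,1), (3,3)}.
So G has 3 subgroups of order 8.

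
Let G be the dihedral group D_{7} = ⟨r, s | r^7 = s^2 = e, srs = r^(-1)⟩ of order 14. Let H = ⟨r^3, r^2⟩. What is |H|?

7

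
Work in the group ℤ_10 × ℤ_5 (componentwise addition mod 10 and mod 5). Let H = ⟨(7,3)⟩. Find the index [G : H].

5

|⟨(7,3)⟩| = 10 and |G| = 50.
By Lagrange, [G : H] = |G|/|H| = 50/10 = 5.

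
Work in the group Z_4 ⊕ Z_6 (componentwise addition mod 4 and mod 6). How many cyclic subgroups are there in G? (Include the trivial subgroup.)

12

A cyclic subgroup of order d is generated by each of its φ(d) elements of order d, so the cyclic subgroups of order d number (#elements of order d)/φ(d).
Cyclic subgroups by order — order 1: 1; order 2: 3; order 3: 1; order 4: 2; order 6: 3; order 12: 2.
Total: 12.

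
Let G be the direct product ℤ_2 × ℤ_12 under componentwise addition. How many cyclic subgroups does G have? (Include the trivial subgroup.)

12

Group the elements of G by the cyclic subgroup they generate; each cyclic subgroup of order d accounts for φ(d) elements.
Cyclic subgroups by order — order 1: 1; order 2: 3; order 3: 1; order 4: 2; order 6: 3; order 12: 2.
Total: 12.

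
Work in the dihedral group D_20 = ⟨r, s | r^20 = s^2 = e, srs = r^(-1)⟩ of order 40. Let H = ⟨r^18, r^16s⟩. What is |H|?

20

|⟨r^18⟩| = 10 and |⟨r^16s⟩| = 2, so |H| is a multiple of lcm(10, 2) = 10 and divides |G| = 40.
Closing under the operation: H = {e, r^2, r^4, r^6, r^8, r^10, r^12, r^14, r^16, r^18, s, r^2s, r^4s, r^6s, r^8s, r^10s, r^12s, r^14s, r^16s, r^18s}, so |H| = 20.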